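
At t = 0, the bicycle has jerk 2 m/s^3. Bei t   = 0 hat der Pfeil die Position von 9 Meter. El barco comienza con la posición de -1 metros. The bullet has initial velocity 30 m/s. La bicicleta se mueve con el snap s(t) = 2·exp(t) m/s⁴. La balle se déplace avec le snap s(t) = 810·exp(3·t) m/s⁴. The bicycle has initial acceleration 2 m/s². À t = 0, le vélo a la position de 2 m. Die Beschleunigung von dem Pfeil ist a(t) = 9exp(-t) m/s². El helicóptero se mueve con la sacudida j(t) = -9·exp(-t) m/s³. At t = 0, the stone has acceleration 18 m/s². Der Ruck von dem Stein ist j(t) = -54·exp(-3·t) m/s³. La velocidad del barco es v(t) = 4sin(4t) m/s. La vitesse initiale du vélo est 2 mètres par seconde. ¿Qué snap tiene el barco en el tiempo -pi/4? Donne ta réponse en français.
Pour résoudre ceci, nous devons prendre 3 dérivées de notre équation de la vitesse v(t) = 4·sin(4·t). En prenant d/dt de v(t), nous trouvons a(t) = 16·cos(4·t). La dérivée de l'accélération donne le jerk: j(t) = -64·sin(4·t). La dérivée du jerk donne le snap: s(t) = -256·cos(4·t). Nous avons le snap s(t) = -256·cos(4·t). En substituant t = -pi/4: s(-pi/4) = 256.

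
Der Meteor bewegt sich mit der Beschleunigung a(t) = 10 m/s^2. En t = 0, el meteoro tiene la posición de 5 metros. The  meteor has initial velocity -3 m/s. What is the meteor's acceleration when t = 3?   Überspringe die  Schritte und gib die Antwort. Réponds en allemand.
Bei t = 3, a = 10.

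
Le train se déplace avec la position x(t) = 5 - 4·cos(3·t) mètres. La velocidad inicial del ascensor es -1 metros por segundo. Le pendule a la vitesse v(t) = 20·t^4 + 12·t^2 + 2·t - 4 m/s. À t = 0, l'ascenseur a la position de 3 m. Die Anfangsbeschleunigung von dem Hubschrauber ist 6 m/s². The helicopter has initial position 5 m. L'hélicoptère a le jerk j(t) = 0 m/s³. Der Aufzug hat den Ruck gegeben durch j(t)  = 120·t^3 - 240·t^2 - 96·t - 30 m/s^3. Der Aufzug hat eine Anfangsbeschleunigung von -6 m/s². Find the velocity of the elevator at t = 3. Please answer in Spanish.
Debemos encontrar la antiderivada de nuestra ecuación de la sacudida j(t) = 120·t^3 - 240·t^2 - 96·t - 30 2 veces. Tomando ∫j(t)dt y aplicando a(0) = -6, encontramos a(t) = 30·t^4 - 80·t^3 - 48·t^2 - 30·t - 6. La integral de la aceleración, con v(0) = -1, da la velocidad: v(t) = 6·t^5 - 20·t^4 - 16·t^3 - 15·t^2 - 6·t - 1. De la ecuación de la velocidad v(t) = 6·t^5 - 20·t^4 - 16·t^3 - 15·t^2 - 6·t - 1, sustituimos t = 3 para obtener v = -748.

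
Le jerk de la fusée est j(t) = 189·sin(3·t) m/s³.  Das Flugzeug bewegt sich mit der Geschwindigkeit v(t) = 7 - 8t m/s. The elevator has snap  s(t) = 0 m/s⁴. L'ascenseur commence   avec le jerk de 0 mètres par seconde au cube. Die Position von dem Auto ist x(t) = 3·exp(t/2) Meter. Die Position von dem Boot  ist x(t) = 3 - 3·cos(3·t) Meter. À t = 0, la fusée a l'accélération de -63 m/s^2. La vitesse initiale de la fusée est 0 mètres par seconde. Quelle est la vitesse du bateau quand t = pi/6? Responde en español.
Debemos derivar nuestra ecuación de la posición x(t) = 3 - 3·cos(3·t) 1 vez. Derivando la posición, obtenemos la velocidad: v(t) = 9·sin(3·t). Tenemos la velocidad v(t) = 9·sin(3·t). Sustituyendo t = pi/6: v(pi/6) = 9.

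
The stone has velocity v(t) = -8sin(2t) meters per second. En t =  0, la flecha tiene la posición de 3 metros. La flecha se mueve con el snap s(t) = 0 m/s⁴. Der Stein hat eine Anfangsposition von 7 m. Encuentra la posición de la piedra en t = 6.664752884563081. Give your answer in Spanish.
Partiendo de la velocidad v(t) = -8·sin(2·t), tomamos 1 antiderivada. La integral de la velocidad es la posición. Usando x(0) = 7, obtenemos x(t) = 4·cos(2·t) + 3. Usando x(t) = 4·cos(2·t) + 3 y sustituyendo t = 6.664752884563081, encontramos x = 5.89069030660805.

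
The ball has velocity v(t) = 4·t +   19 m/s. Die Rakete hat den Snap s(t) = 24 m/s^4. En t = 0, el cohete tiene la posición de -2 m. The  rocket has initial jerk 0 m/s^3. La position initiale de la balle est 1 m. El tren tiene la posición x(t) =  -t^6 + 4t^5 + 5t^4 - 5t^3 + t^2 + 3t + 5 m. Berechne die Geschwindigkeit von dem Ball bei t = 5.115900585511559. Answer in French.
Nous avons la vitesse v(t) = 4·t + 19. En substituant t = 5.115900585511559: v(5.115900585511559) = 39.4636023420462.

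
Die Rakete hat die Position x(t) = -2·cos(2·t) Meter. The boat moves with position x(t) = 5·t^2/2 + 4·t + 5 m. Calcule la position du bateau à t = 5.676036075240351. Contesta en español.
Usando x(t) = 5·t^2/2 + 4·t + 5 y sustituyendo t = 5.676036075240351, encontramos x = 108.247608119536.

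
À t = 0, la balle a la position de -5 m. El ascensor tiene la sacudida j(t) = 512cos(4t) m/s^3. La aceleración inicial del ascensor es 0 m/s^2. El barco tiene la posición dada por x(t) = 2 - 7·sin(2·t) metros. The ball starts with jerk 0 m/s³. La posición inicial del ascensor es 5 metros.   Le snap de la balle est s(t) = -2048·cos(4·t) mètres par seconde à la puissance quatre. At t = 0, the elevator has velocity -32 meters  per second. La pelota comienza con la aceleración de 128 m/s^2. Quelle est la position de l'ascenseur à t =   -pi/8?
Nous devons intégrer notre équation du jerk j(t) = 512·cos(4·t) 3 fois. En prenant ∫j(t)dt et en appliquant a(0) = 0, nous trouvons a(t) = 128·sin(4·t). En intégrant l'accélération et en utilisant la condition initiale v(0) = -32, nous obtenons v(t) = -32·cos(4·t). La primitive de la vitesse est la position. En utilisant x(0) = 5, nous obtenons x(t) = 5 - 8·sin(4·t). Nous avons la position x(t) = 5 - 8·sin(4·t). En substituant t = -pi/8: x(-pi/8) = 13.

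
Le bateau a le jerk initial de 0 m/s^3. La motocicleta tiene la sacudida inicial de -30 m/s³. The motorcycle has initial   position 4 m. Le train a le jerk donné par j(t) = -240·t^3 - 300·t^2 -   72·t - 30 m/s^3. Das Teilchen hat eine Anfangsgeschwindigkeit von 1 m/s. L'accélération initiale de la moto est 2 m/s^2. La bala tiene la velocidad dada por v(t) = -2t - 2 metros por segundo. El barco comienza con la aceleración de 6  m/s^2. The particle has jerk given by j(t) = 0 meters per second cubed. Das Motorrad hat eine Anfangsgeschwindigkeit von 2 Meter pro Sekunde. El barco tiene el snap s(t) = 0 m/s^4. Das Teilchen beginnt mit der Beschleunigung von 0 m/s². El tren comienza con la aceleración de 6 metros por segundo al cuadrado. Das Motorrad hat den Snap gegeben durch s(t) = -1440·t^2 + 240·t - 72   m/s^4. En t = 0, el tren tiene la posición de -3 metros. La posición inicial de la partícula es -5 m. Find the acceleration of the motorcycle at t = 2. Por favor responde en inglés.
To find the answer, we compute 2 antiderivatives of s(t) = -1440·t^2 + 240·t - 72. The integral of snap is jerk. Using j(0) = -30, we get j(t) = -480·t^3 + 120·t^2 - 72·t - 30. Taking ∫j(t)dt and applying a(0) = 2, we find a(t) = -120·t^4 + 40·t^3 - 36·t^2 - 30·t + 2. We have acceleration a(t) = -120·t^4 + 40·t^3 - 36·t^2 - 30·t + 2. Substituting t = 2: a(2) = -1802.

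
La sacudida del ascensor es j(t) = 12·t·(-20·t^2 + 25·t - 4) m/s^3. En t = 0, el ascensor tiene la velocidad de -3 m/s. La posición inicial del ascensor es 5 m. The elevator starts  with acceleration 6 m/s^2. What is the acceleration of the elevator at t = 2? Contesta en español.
Para resolver esto, necesitamos tomar 1 antiderivada de nuestra ecuación de la sacudida j(t) = 12·t·(-20·t^2 + 25·t - 4). Tomando ∫j(t)dt y aplicando a(0) = 6, encontramos a(t) = -60·t^4 + 100·t^3 - 24·t^2 + 6. Usando a(t) = -60·t^4 + 100·t^3 - 24·t^2 + 6 y sustituyendo t = 2, encontramos a = -250.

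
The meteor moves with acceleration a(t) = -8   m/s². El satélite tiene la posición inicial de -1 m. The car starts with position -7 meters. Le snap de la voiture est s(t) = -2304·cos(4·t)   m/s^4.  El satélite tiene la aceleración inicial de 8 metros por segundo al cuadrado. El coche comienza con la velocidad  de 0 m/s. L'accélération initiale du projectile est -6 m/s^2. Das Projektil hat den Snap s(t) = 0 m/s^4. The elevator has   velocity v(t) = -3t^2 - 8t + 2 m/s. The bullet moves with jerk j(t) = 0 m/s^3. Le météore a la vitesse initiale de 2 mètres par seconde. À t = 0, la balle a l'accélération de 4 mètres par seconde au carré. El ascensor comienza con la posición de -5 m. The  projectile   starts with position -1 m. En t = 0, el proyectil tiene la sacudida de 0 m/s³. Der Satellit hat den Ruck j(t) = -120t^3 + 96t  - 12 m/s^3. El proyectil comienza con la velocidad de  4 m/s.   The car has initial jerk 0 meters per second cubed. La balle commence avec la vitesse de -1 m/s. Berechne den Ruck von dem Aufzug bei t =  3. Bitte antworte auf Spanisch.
Debemos derivar nuestra ecuación de la velocidad v(t) = -3·t^2 - 8·t + 2 2 veces. La derivada de la velocidad da la aceleración: a(t) = -6·t - 8. La derivada de la aceleración da la sacudida: j(t) = -6. Tenemos la sacudida j(t) = -6. Sustituyendo t = 3: j(3) = -6.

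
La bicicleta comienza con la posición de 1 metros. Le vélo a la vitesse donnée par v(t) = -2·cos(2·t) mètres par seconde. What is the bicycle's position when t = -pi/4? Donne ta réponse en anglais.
To solve this, we need to take 1 antiderivative of our velocity equation v(t) = -2·cos(2·t). The integral of velocity, with x(0) = 1, gives position: x(t) = 1 - sin(2·t). We have position x(t) = 1 - sin(2·t). Substituting t = -pi/4: x(-pi/4) = 2.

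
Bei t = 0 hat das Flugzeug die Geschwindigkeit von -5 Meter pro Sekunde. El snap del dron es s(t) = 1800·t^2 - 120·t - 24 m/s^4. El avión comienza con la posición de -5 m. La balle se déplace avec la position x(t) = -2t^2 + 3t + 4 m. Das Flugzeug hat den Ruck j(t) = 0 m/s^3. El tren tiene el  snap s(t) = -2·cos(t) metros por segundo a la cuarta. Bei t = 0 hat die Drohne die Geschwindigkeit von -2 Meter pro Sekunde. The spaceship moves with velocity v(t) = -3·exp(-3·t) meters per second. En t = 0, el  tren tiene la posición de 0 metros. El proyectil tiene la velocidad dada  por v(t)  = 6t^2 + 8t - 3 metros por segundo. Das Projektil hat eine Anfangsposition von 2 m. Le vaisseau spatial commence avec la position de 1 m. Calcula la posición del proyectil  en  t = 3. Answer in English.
To find the answer, we compute 1 antiderivative of v(t) = 6·t^2 + 8·t - 3. Integrating velocity and using the initial condition x(0) = 2, we get x(t) = 2·t^3 + 4·t^2 - 3·t + 2. Using x(t) = 2·t^3 + 4·t^2 - 3·t + 2 and substituting t = 3, we find x = 83.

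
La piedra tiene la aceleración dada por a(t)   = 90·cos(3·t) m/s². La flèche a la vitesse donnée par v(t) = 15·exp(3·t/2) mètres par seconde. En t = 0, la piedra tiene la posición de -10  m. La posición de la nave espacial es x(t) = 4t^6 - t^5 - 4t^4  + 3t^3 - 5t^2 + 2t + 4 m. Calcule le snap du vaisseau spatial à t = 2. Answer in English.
To solve this, we need to take 4 derivatives of our position equation x(t) = 4·t^6 - t^5 - 4·t^4 + 3·t^3 - 5·t^2 + 2·t + 4. Differentiating position, we get velocity: v(t) = 24·t^5 - 5·t^4 - 16·t^3 + 9·t^2 - 10·t + 2. The derivative of velocity gives acceleration: a(t) = 120·t^4 - 20·t^3 - 48·t^2 + 18·t - 10. Taking d/dt of a(t), we find j(t) = 480·t^3 - 60·t^2 - 96·t + 18. Taking d/dt of j(t), we find s(t) = 1440·t^2 - 120·t - 96. From the given snap equation s(t) = 1440·t^2 - 120·t - 96, we substitute t = 2 to get s = 5424.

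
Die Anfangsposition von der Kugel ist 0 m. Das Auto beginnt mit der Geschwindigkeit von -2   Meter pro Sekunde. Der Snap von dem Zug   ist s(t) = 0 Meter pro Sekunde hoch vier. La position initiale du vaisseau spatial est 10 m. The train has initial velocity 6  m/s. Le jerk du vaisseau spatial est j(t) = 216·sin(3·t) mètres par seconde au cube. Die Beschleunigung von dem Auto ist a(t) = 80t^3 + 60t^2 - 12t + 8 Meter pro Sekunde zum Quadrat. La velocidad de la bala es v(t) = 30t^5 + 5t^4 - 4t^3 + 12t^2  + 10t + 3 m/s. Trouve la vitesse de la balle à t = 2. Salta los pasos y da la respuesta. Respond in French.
v(2) = 1079.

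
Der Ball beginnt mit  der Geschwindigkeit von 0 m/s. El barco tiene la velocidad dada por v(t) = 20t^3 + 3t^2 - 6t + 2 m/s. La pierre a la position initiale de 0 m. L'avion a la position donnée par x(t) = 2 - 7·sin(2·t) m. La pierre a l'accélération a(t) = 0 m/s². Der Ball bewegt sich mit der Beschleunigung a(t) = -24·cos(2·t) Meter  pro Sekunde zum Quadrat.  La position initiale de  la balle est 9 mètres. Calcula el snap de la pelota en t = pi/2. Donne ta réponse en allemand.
Um dies zu lösen, müssen wir 2 Ableitungen unserer Gleichung für die Beschleunigung a(t) = -24·cos(2·t) nehmen. Mit d/dt von a(t) finden wir j(t) = 48·sin(2·t). Mit d/dt von j(t) finden wir s(t) = 96·cos(2·t). Wir haben den Snap s(t) = 96·cos(2·t). Durch Einsetzen von t = pi/2: s(pi/2) = -96.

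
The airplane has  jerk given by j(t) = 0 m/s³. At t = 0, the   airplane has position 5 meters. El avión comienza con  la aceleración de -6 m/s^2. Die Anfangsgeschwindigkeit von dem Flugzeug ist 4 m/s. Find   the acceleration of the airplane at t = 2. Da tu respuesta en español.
Para resolver esto, necesitamos tomar 1 antiderivada de nuestra ecuación de la sacudida j(t) = 0. La integral de la sacudida es la aceleración. Usando a(0) = -6, obtenemos a(t) = -6. Usando a(t) = -6 y sustituyendo t = 2, encontramos a = -6.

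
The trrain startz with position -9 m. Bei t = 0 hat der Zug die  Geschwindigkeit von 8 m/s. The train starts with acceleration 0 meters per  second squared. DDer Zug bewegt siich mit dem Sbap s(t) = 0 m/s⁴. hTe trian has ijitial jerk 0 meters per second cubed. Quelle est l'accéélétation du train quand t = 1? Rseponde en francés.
Nous devons intégrer notre équation du snap s(t) = 0 2 fois. La primitive du snap, avec j(0) = 0, donne le jerk: j(t) = 0. L'intégrale du jerk est l'accélération. En utilisant a(0) = 0, nous obtenons a(t) = 0. De l'équation de l'accélération a(t) = 0, nous substituons t = 1 pour obtenir a = 0.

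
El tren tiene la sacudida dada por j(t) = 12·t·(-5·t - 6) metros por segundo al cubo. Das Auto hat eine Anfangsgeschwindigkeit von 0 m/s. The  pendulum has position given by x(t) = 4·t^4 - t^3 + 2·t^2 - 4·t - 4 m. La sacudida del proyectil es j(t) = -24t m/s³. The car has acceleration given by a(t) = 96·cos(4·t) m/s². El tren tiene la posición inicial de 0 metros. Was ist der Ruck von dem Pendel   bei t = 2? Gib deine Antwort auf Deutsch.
Wir müssen unsere Gleichung für die Position x(t) = 4·t^4 - t^3 + 2·t^2 - 4·t - 4 3-mal ableiten. Durch Ableiten von der Position erhalten wir die Geschwindigkeit: v(t) = 16·t^3 - 3·t^2 + 4·t - 4. Mit d/dt von v(t) finden wir a(t) = 48·t^2 - 6·t + 4. Mit d/dt von a(t) finden wir j(t) = 96·t - 6. Wir haben den Ruck j(t) = 96·t - 6. Durch Einsetzen von t = 2: j(2) = 186.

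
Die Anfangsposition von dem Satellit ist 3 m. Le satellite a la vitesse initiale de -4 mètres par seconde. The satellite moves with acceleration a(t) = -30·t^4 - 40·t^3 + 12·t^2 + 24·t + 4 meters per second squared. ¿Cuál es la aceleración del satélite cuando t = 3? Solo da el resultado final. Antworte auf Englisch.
At t = 3, a = -3326.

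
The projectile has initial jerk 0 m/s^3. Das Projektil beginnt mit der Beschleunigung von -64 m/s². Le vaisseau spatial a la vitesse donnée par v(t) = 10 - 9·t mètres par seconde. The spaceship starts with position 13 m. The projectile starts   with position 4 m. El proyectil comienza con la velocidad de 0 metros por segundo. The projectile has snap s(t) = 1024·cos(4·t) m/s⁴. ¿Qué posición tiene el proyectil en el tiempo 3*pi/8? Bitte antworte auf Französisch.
Nous devons trouver l'intégrale de notre équation du snap s(t) = 1024·cos(4·t) 4 fois. L'intégrale du snap est le jerk. En utilisant j(0) = 0, nous obtenons j(t) = 256·sin(4·t). La primitive du jerk est l'accélération. En utilisant a(0) = -64, nous obtenons a(t) = -64·cos(4·t). L'intégrale de l'accélération, avec v(0) = 0, donne la vitesse: v(t) = -16·sin(4·t). En intégrant la vitesse et en utilisant la condition initiale x(0) = 4, nous obtenons x(t) = 4·cos(4·t). Nous avons la position x(t) = 4·cos(4·t). En substituant t = 3*pi/8: x(3*pi/8) = 0.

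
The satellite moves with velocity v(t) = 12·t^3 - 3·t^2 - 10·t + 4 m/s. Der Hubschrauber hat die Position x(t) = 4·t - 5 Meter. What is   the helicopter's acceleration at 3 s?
We must differentiate our position equation x(t) = 4·t - 5 2 times. The derivative of position gives velocity: v(t) = 4. Taking d/dt of v(t), we find a(t) = 0. We have acceleration a(t) = 0. Substituting t = 3: a(3) = 0.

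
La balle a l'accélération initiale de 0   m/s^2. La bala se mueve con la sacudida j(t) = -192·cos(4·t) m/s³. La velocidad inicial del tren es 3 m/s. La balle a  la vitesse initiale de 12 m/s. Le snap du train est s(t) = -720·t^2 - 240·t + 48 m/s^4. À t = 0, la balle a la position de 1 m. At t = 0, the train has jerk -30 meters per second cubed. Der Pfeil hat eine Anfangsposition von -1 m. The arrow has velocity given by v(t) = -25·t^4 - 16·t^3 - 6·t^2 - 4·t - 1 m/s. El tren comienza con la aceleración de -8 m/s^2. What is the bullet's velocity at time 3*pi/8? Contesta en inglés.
To solve this, we need to take 2 integrals of our jerk equation j(t) = -192·cos(4·t). Integrating jerk and using the initial condition a(0) = 0, we get a(t) = -48·sin(4·t). Finding the integral of a(t) and using v(0) = 12: v(t) = 12·cos(4·t). We have velocity v(t) = 12·cos(4·t). Substituting t = 3*pi/8: v(3*pi/8) = 0.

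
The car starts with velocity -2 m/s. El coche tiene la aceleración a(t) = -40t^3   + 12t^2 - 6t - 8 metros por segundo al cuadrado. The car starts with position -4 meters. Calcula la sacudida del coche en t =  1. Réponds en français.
Nous devons dériver notre équation de l'accélération a(t) = -40·t^3 + 12·t^2 - 6·t - 8 1 fois. En prenant d/dt de a(t), nous trouvons j(t) = -120·t^2 + 24·t - 6. De l'équation du jerk j(t) = -120·t^2 + 24·t - 6, nous substituons t = 1 pour obtenir j = -102.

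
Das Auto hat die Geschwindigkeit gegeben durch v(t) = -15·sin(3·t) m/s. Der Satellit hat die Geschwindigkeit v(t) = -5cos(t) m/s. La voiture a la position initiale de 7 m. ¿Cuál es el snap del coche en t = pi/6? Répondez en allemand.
Wir müssen unsere Gleichung für die Geschwindigkeit v(t) = -15·sin(3·t) 3-mal ableiten. Mit d/dt von v(t) finden wir a(t) = -45·cos(3·t). Durch Ableiten von der Beschleunigung erhalten wir den Ruck: j(t) = 135·sin(3·t). Die Ableitung von dem Ruck ergibt den Snap: s(t) = 405·cos(3·t). Aus der Gleichung für den Snap s(t) = 405·cos(3·t), setzen wir t = pi/6 ein und erhalten s = 0.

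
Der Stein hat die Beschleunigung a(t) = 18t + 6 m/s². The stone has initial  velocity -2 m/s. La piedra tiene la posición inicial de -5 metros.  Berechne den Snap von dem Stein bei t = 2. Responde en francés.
En partant de l'accélération a(t) = 18·t + 6, nous prenons 2 dérivées. En prenant d/dt de a(t), nous trouvons j(t) = 18. En dérivant le jerk, nous obtenons le snap: s(t) = 0. Nous avons le snap s(t) = 0. En substituant t = 2: s(2) = 0.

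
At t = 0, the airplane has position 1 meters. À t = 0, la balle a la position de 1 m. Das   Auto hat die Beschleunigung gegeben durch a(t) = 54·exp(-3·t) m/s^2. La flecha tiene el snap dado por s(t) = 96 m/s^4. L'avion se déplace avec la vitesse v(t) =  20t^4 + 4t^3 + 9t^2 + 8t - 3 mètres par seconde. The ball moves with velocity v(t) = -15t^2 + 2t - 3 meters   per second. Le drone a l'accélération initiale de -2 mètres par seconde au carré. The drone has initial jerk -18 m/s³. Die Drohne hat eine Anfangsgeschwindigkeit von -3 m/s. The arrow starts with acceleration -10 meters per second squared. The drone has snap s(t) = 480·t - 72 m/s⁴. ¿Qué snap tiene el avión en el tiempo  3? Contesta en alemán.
Ausgehend von der Geschwindigkeit v(t) = 20·t^4 + 4·t^3 + 9·t^2 + 8·t - 3, nehmen wir 3 Ableitungen. Die Ableitung von der Geschwindigkeit ergibt die Beschleunigung: a(t) = 80·t^3 + 12·t^2 + 18·t + 8. Durch Ableiten von der Beschleunigung erhalten wir den Ruck: j(t) = 240·t^2 + 24·t + 18. Durch Ableiten von dem Ruck erhalten wir den Snap: s(t) = 480·t + 24. Aus der Gleichung für den Snap s(t) = 480·t + 24, setzen wir t = 3 ein und erhalten s = 1464.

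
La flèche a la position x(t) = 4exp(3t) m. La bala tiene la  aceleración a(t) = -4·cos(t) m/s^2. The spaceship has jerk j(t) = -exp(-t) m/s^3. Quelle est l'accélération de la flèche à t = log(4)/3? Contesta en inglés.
Starting from position x(t) = 4·exp(3·t), we take 2 derivatives. Differentiating position, we get velocity: v(t) = 12·exp(3·t). Taking d/dt of v(t), we find a(t) = 36·exp(3·t). From the given acceleration equation a(t) = 36·exp(3·t), we substitute t = log(4)/3 to get a = 144.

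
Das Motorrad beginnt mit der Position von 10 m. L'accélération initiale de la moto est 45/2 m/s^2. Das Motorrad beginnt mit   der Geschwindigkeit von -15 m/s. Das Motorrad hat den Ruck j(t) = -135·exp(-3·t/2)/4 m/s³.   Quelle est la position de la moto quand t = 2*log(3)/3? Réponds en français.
Nous devons trouver la primitive de notre équation du jerk j(t) = -135·exp(-3·t/2)/4 3 fois. La primitive du jerk, avec a(0) = 45/2, donne l'accélération: a(t) = 45·exp(-3·t/2)/2. L'intégrale de l'accélération, avec v(0) = -15, donne la vitesse: v(t) = -15·exp(-3·t/2). La primitive de la vitesse est la position. En utilisant x(0) = 10, nous obtenons x(t) = 10·exp(-3·t/2). De l'équation de la position x(t) = 10·exp(-3·t/2), nous substituons t = 2*log(3)/3 pour obtenir x = 10/3.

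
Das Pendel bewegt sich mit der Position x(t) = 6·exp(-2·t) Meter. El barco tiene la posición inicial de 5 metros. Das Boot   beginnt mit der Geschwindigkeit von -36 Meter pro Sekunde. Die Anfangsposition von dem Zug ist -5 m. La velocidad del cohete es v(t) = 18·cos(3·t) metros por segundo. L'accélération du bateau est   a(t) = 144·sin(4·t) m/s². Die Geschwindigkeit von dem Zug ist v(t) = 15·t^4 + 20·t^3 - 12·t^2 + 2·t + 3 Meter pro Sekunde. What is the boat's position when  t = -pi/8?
We must find the antiderivative of our acceleration equation a(t) = 144·sin(4·t) 2 times. The antiderivative of acceleration, with v(0) = -36, gives velocity: v(t) = -36·cos(4·t). Taking ∫v(t)dt and applying x(0) = 5, we find x(t) = 5 - 9·sin(4·t). We have position x(t) = 5 - 9·sin(4·t). Substituting t = -pi/8: x(-pi/8) = 14.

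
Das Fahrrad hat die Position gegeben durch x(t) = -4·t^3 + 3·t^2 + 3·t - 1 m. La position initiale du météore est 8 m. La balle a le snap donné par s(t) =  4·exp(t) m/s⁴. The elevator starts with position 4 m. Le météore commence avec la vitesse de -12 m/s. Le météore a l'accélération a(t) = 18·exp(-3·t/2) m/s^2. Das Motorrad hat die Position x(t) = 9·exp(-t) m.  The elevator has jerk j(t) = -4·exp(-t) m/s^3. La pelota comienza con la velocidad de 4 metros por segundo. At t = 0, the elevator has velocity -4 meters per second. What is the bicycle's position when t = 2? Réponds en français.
En utilisant x(t) = -4·t^3 + 3·t^2 + 3·t - 1 et en substituant t = 2, nous trouvons x = -15.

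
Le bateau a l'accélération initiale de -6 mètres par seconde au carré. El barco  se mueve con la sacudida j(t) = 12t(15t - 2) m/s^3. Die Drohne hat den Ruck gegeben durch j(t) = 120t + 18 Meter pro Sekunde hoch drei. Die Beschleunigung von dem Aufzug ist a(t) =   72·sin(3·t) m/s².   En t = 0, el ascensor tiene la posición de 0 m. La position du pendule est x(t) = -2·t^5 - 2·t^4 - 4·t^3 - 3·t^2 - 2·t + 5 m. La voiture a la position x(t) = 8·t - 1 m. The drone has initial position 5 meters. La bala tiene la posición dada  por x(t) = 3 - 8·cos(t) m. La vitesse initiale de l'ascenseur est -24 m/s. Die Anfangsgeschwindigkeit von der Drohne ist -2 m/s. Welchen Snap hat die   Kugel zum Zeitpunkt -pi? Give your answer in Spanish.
Partiendo de la posición x(t) = 3 - 8·cos(t), tomamos 4 derivadas. Tomando d/dt de x(t), encontramos v(t) = 8·sin(t). La derivada de la velocidad da la aceleración: a(t) = 8·cos(t). Tomando d/dt de a(t), encontramos j(t) = -8·sin(t). La derivada de la sacudida da el snap: s(t) = -8·cos(t). Tenemos el snap s(t) = -8·cos(t). Sustituyendo t = -pi: s(-pi) = 8.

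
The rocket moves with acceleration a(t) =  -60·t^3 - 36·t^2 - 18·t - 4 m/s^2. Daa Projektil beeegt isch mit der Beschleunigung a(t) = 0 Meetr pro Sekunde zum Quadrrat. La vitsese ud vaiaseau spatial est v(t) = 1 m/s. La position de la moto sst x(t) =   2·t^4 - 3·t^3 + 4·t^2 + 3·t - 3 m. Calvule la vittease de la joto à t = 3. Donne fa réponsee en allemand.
Wir müssen unsere Gleichung für die Position x(t) = 2·t^4 - 3·t^3 + 4·t^2 + 3·t - 3 1-mal ableiten. Durch Ableiten von der Position erhalten wir die Geschwindigkeit: v(t) = 8·t^3 - 9·t^2 + 8·t + 3. Aus der Gleichung für die Geschwindigkeit v(t) = 8·t^3 - 9·t^2 + 8·t + 3, setzen wir t = 3 ein und erhalten v = 162.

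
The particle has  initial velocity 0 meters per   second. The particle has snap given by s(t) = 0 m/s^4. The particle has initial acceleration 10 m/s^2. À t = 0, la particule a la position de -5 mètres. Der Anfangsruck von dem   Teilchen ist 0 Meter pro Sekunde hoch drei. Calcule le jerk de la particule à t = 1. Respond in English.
We need to integrate our snap equation s(t) = 0 1 time. The antiderivative of snap, with j(0) = 0, gives jerk: j(t) = 0. From the given jerk equation j(t) = 0, we substitute t = 1 to get j = 0.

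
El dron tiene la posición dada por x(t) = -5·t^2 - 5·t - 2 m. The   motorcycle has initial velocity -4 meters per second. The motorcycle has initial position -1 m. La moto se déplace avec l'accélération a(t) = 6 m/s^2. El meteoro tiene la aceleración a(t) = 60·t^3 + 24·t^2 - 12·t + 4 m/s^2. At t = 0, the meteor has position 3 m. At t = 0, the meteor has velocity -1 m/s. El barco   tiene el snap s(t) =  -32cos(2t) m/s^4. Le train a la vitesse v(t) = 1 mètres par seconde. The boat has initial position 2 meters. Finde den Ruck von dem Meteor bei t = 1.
Ausgehend von der Beschleunigung a(t) = 60·t^3 + 24·t^2 - 12·t + 4, nehmen wir 1 Ableitung. Durch Ableiten von der Beschleunigung erhalten wir den Ruck: j(t) = 180·t^2 + 48·t - 12. Mit j(t) = 180·t^2 + 48·t - 12 und Einsetzen von t = 1, finden wir j = 216.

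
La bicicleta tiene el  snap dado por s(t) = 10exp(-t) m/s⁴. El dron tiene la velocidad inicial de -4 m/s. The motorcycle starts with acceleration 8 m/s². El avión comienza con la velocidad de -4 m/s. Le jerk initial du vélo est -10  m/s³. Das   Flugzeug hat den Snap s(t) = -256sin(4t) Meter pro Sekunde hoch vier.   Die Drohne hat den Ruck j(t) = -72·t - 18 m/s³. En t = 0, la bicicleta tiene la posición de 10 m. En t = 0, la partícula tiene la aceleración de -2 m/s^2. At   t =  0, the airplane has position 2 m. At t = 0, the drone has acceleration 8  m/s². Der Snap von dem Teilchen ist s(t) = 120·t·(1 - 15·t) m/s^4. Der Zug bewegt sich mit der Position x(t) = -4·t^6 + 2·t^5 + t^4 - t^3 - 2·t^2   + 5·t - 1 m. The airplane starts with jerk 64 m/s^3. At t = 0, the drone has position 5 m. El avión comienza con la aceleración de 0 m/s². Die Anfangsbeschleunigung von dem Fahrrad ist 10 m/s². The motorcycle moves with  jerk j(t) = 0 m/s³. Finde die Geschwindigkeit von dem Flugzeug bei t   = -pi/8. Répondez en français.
En partant du snap s(t) = -256·sin(4·t), nous prenons 3 primitives. La primitive du snap, avec j(0) = 64, donne le jerk: j(t) = 64·cos(4·t). L'intégrale du jerk, avec a(0) = 0, donne l'accélération: a(t) = 16·sin(4·t). En intégrant l'accélération et en utilisant la condition initiale v(0) = -4, nous obtenons v(t) = -4·cos(4·t). De l'équation de la vitesse v(t) = -4·cos(4·t), nous substituons t = -pi/8 pour obtenir v = 0.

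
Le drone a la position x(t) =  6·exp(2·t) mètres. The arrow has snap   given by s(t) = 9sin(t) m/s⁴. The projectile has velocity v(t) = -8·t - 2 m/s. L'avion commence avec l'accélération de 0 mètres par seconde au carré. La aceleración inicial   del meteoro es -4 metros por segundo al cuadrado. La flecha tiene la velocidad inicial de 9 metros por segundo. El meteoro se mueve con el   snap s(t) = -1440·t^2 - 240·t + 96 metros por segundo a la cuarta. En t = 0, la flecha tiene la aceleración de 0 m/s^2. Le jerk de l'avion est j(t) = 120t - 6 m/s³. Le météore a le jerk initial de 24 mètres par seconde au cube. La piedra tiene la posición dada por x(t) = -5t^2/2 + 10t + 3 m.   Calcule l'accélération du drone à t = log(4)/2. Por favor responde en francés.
Pour résoudre ceci, nous devons prendre 2 dérivées de notre équation de la position x(t) = 6·exp(2·t). La dérivée de la position donne la vitesse: v(t) = 12·exp(2·t). En prenant d/dt de v(t), nous trouvons a(t) = 24·exp(2·t). En utilisant a(t) = 24·exp(2·t) et en substituant t = log(4)/2, nous trouvons a = 96.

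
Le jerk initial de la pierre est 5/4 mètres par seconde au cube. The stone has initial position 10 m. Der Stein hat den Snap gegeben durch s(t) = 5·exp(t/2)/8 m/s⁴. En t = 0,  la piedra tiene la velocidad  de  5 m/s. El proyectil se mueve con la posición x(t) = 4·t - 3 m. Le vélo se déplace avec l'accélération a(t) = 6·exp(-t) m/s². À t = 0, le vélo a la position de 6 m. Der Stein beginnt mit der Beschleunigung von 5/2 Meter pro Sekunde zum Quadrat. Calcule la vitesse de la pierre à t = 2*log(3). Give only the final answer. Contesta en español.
v(2*log(3)) = 15.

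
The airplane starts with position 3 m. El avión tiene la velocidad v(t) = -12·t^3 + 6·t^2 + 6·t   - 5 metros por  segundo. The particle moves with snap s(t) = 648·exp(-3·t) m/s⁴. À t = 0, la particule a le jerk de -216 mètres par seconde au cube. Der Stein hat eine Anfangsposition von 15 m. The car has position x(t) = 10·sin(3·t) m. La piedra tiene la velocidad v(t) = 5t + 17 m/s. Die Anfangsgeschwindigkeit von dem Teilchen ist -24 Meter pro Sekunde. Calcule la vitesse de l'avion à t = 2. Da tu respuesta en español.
De la ecuación de la velocidad v(t) = -12·t^3 + 6·t^2 + 6·t - 5, sustituimos t = 2 para obtener v = -65.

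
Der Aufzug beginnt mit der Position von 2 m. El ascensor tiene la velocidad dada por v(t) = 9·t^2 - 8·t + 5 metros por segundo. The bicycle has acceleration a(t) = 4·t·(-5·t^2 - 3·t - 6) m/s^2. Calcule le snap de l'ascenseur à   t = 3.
Nous devons dériver notre équation de la vitesse v(t) = 9·t^2 - 8·t + 5 3 fois. En dérivant la vitesse, nous obtenons l'accélération: a(t) = 18·t - 8. En dérivant l'accélération, nous obtenons le jerk: j(t) = 18. La dérivée du jerk donne le snap: s(t) = 0. En utilisant s(t) = 0 et en substituant t = 3, nous trouvons s = 0.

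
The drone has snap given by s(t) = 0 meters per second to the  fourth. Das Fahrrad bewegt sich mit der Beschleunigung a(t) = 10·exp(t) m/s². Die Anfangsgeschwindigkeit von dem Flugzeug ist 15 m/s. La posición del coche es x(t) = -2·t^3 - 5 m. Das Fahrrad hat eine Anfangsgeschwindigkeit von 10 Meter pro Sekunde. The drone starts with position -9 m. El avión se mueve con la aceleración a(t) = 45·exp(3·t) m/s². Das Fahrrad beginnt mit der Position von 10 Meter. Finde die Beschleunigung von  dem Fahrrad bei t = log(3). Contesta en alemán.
Aus der Gleichung für die Beschleunigung a(t) = 10·exp(t), setzen wir t = log(3) ein und erhalten a = 30.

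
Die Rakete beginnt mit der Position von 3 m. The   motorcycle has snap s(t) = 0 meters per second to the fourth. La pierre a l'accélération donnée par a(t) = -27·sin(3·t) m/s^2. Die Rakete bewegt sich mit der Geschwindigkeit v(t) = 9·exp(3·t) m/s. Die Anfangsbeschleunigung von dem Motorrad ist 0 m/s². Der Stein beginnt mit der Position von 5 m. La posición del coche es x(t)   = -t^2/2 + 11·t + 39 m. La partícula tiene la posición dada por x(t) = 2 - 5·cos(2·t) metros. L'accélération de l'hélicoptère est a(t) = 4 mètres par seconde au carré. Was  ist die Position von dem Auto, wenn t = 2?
Aus der Gleichung für die Position x(t) = -t^2/2 + 11·t + 39, setzen wir t = 2 ein und erhalten x = 59.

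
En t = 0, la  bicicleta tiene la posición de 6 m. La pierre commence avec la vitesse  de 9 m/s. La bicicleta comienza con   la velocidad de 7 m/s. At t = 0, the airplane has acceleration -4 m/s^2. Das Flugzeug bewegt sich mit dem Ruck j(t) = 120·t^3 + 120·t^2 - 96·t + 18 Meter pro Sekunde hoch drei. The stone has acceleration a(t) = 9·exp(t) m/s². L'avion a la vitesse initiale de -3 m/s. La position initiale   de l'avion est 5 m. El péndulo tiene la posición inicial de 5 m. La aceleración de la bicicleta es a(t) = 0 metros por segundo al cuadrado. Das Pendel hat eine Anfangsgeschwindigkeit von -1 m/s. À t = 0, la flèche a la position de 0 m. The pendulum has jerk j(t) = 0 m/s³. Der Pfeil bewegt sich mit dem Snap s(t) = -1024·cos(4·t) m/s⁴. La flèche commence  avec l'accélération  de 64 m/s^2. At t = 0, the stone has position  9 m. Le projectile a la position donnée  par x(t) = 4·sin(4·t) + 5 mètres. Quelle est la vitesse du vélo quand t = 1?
Pour résoudre ceci, nous devons prendre 1 intégrale de notre équation de l'accélération a(t) = 0. L'intégrale de l'accélération, avec v(0) = 7, donne la vitesse: v(t) = 7. De l'équation de la vitesse v(t) = 7, nous substituons t = 1 pour obtenir v = 7.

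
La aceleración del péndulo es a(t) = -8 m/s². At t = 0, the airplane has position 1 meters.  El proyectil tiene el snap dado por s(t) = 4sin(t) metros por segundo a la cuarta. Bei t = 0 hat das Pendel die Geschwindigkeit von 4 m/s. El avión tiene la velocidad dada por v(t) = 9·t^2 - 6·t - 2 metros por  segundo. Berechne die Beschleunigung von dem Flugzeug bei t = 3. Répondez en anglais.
We must differentiate our velocity equation v(t) = 9·t^2 - 6·t - 2 1 time. Taking d/dt of v(t), we find a(t) = 18·t - 6. We have acceleration a(t) = 18·t - 6. Substituting t = 3: a(3) = 48.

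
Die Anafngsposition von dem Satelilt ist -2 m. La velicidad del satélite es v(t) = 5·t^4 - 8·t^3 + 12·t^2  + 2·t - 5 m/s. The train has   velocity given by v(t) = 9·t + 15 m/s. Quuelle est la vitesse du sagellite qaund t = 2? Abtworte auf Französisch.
Nous avons la vitesse v(t) = 5·t^4 - 8·t^3 + 12·t^2 + 2·t - 5. En substituant t = 2: v(2) = 63.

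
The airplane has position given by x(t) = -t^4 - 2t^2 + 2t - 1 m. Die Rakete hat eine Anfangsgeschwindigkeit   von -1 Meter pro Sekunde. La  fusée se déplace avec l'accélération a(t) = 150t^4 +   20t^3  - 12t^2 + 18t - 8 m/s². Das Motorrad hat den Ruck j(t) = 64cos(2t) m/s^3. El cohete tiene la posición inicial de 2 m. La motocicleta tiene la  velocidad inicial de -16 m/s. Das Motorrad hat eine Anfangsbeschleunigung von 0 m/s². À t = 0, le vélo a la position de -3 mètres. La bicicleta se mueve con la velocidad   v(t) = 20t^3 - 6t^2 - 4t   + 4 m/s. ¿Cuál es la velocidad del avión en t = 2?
Partiendo de la posición x(t) = -t^4 - 2·t^2 + 2·t - 1, tomamos 1 derivada. La derivada de la posición da la velocidad: v(t) = -4·t^3 - 4·t + 2. Tenemos la velocidad v(t) = -4·t^3 - 4·t + 2. Sustituyendo t = 2: v(2) = -38.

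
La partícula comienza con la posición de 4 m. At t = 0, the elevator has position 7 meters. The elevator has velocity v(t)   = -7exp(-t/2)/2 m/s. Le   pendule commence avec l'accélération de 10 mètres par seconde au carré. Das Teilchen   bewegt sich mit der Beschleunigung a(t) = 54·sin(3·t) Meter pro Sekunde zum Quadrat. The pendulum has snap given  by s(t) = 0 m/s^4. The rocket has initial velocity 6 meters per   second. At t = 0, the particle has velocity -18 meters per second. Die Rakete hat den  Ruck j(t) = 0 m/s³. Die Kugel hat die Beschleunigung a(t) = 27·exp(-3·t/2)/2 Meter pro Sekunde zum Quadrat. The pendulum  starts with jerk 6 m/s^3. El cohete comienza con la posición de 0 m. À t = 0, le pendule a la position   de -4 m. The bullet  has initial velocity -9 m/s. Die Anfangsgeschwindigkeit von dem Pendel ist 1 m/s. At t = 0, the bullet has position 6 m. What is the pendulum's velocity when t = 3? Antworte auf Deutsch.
Ausgehend von dem Snap s(t) = 0, nehmen wir 3 Integrale. Durch Integration von dem Snap und Verwendung der Anfangsbedingung j(0) = 6, erhalten wir j(t) = 6. Mit ∫j(t)dt und Anwendung von a(0) = 10, finden wir a(t) = 6·t + 10. Durch Integration von der Beschleunigung und Verwendung der Anfangsbedingung v(0) = 1, erhalten wir v(t) = 3·t^2 + 10·t + 1. Wir haben die Geschwindigkeit v(t) = 3·t^2 + 10·t + 1. Durch Einsetzen von t = 3: v(3) = 58.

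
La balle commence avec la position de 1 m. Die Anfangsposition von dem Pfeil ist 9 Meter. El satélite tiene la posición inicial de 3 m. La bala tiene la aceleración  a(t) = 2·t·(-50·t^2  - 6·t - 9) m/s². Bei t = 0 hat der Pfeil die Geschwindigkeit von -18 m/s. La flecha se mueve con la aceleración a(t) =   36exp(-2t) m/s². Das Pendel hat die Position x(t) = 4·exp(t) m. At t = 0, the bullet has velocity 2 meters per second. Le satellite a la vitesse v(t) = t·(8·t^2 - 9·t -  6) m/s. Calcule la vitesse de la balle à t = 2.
Nous devons intégrer notre équation de l'accélération a(t) = 2·t·(-50·t^2 - 6·t - 9) 1 fois. En intégrant l'accélération et en utilisant la condition initiale v(0) = 2, nous obtenons v(t) = -25·t^4 - 4·t^3 - 9·t^2 + 2. De l'équation de la vitesse v(t) = -25·t^4 - 4·t^3 - 9·t^2 + 2, nous substituons t = 2 pour obtenir v = -466.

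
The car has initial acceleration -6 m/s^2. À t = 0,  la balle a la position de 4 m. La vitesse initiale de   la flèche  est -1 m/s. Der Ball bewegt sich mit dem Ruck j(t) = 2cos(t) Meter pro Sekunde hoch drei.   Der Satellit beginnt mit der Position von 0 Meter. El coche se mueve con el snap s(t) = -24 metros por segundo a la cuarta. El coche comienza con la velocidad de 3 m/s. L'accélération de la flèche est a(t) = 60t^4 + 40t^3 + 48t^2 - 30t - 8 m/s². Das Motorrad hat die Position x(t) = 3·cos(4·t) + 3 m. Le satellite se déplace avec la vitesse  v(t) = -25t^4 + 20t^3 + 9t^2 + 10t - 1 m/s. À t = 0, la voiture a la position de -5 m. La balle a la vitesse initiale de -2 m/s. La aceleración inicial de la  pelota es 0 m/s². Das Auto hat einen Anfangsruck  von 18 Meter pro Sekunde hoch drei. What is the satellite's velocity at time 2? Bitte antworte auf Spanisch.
Usando v(t) = -25·t^4 + 20·t^3 + 9·t^2 + 10·t - 1 y sustituyendo t = 2, encontramos v = -185.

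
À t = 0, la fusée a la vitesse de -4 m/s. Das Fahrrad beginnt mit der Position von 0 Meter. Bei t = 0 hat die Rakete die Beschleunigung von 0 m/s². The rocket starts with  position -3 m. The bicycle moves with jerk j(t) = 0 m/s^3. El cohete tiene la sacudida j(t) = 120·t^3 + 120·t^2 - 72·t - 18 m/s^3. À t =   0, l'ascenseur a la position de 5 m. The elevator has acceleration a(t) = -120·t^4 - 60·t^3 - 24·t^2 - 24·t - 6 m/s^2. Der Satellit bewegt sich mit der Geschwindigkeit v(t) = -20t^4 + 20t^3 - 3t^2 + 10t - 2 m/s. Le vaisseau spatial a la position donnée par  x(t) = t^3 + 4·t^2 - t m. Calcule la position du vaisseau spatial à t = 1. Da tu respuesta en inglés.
We have position x(t) = t^3 + 4·t^2 - t. Substituting t = 1: x(1) = 4.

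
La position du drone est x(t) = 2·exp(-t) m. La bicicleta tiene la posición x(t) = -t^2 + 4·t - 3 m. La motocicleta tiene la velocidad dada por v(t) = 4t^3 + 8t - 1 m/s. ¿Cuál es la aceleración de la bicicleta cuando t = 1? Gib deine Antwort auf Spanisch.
Partiendo de la posición x(t) = -t^2 + 4·t - 3, tomamos 2 derivadas. Derivando la posición, obtenemos la velocidad: v(t) = 4 - 2·t. La derivada de la velocidad da la aceleración: a(t) = -2. De la ecuación de la aceleración a(t) = -2, sustituimos t = 1 para obtener a = -2.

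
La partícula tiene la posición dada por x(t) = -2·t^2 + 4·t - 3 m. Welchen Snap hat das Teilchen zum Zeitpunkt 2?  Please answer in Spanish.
Debemos derivar nuestra ecuación de la posición x(t) = -2·t^2 + 4·t - 3 4 veces. La derivada de la posición da la velocidad: v(t) = 4 - 4·t. Derivando la velocidad, obtenemos la aceleración: a(t) = -4. Tomando d/dt de a(t), encontramos j(t) = 0. Derivando la sacudida, obtenemos el snap: s(t) = 0. Tenemos el snap s(t) = 0. Sustituyendo t = 2: s(2) = 0.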